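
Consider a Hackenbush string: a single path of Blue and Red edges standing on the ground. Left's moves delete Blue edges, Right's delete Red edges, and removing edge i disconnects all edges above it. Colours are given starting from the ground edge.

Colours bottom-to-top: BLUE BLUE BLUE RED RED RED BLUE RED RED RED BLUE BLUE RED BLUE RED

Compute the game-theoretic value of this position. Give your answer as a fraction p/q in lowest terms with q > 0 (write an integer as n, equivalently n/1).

8757/4096

Build g(s[:k]) for k = 1..15, string s = BLUE BLUE BLUE RED RED RED BLUE RED RED RED BLUE BLUE RED BLUE RED.
B: Left { 0 }, Right { · } => simplest 1
BB: Left { 0; 1 }, Right { · } => simplest 2
BBB: Left { 0; 1; 2 }, Right { · } => simplest 3
BBBR: Left { 0; 1; 2 }, Right { 3 } => simplest 5/2
BBBRR: Left { 0; 1; 2 }, Right { 5/2; 3 } => simplest 9/4
BBBRRR: Left { 0; 1; 2 }, Right { 9/4; 5/2; 3 } => simplest 17/8
BBBRRRB: Left { 0; 1; 2; 17/8 }, Right { 9/4; 5/2; 3 } => simplest 35/16
BBBRRRBR: Left { 0; 1; 2; 17/8 }, Right { 35/16; 9/4; 5/2; 3 } => simplest 69/32
BBBRRRBRR: Left { 0; 1; 2; 17/8 }, Right { 69/32; 35/16; 9/4; 5/2; 3 } => simplest 137/64
BBBRRRBRRR: Left { 0; 1; 2; 17/8 }, Right { 137/64; 69/32; 35/16; 9/4; 5/2; 3 } => simplest 273/128
BBBRRRBRRRB: Left { 0; 1; 2; 17/8; 273/128 }, Right { 137/64; 69/32; 35/16; 9/4; 5/2; 3 } => simplest 547/256
BBBRRRBRRRBB: Left { 0; 1; 2; 17/8; 273/128; 547/256 }, Right { 137/64; 69/32; 35/16; 9/4; 5/2; 3 } => simplest 1095/512
BBBRRRBRRRBBR: Left { 0; 1; 2; 17/8; 273/128; 547/256 }, Right { 1095/512; 137/64; 69/32; 35/16; 9/4; 5/2; 3 } => simplest 2189/1024
BBBRRRBRRRBBRB: Left { 0; 1; 2; 17/8; 273/128; 547/256; 2189/1024 }, Right { 1095/512; 137/64; 69/32; 35/16; 9/4; 5/2; 3 } => simplest 4379/2048
BBBRRRBRRRBBRBR: Left { 0; 1; 2; 17/8; 273/128; 547/256; 2189/1024 }, Right { 4379/2048; 1095/512; 137/64; 69/32; 35/16; 9/4; 5/2; 3 } => simplest 8757/4096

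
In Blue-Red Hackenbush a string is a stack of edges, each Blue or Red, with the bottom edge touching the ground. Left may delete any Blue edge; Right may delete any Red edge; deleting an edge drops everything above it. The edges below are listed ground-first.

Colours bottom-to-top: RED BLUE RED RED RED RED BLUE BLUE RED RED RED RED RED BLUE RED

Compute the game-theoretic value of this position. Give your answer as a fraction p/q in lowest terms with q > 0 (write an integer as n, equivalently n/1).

-15611/16384

edge 1 of 15 (RED): { ∅ | 0 } → -1
edge 2 of 15 (BLUE): { -1 | 0 } → -1/2
edge 3 of 15 (RED): { -1 | -1/2; 0 } → -3/4
edge 4 of 15 (RED): { -1 | -3/4; -1/2; 0 } → -7/8
edge 5 of 15 (RED): { -1 | -7/8; -3/4; -1/2; 0 } → -15/16
edge 6 of 15 (RED): { -1 | -15/16; -7/8; -3/4; -1/2; 0 } → -31/32
edge 7 of 15 (BLUE): { -1; -31/32 | -15/16; -7/8; -3/4; -1/2; 0 } → -61/64
edge 8 of 15 (BLUE): { -1; -31/32; -61/64 | -15/16; -7/8; -3/4; -1/2; 0 } → -121/128
edge 9 of 15 (RED): { -1; -31/32; -61/64 | -121/128; -15/16; -7/8; -3/4; -1/2; 0 } → -243/256
edge 10 of 15 (RED): { -1; -31/32; -61/64 | -243/256; -121/128; -15/16; -7/8; -3/4; -1/2; 0 } → -487/512
edge 11 of 15 (RED): { -1; -31/32; -61/64 | -487/512; -243/256; -121/128; -15/16; -7/8; -3/4; -1/2; 0 } → -975/1024
edge 12 of 15 (RED): { -1; -31/32; -61/64 | -975/1024; -487/512; -243/256; -121/128; -15/16; -7/8; -3/4; -1/2; 0 } → -1951/2048
edge 13 of 15 (RED): { -1; -31/32; -61/64 | -1951/2048; -975/1024; -487/512; -243/256; -121/128; -15/16; -7/8; -3/4; -1/2; 0 } → -3903/4096
edge 14 of 15 (BLUE): { -1; -31/32; -61/64; -3903/4096 | -1951/2048; -975/1024; -487/512; -243/256; -121/128; -15/16; -7/8; -3/4; -1/2; 0 } → -7805/8192
edge 15 of 15 (RED): { -1; -31/32; -61/64; -3903/4096 | -7805/8192; -1951/2048; -975/1024; -487/512; -243/256; -121/128; -15/16; -7/8; -3/4; -1/2; 0 } → -15611/16384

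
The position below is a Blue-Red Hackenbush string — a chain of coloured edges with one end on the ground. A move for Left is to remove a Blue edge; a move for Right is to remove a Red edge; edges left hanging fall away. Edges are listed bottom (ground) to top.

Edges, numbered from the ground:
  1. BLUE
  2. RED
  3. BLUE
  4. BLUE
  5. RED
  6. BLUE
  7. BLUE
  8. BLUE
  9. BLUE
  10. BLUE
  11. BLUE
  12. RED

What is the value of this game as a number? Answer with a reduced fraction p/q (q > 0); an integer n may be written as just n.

Prefix values for BLUE RED BLUE BLUE RED BLUE BLUE BLUE BLUE BLUE BLUE RED via {L|R} + simplicity:
edge 1 of 12 (BLUE): { 0 | ∅ } ⇒ 1
edge 2 of 12 (RED): { 0 | 1 } ⇒ 1/2
edge 3 of 12 (BLUE): { 0, 1/2 | 1 } ⇒ 3/4
edge 4 of 12 (BLUE): { 0, 1/2, 3/4 | 1 } ⇒ 7/8
edge 5 of 12 (RED): { 0, 1/2, 3/4 | 7/8, 1 } ⇒ 13/16
edge 6 of 12 (BLUE): { 0, 1/2, 3/4, 13/16 | 7/8, 1 } ⇒ 27/32
edge 7 of 12 (BLUE): { 0, 1/2, 3/4, 13/16, 27/32 | 7/8, 1 } ⇒ 55/64
edge 8 of 12 (BLUE): { 0, 1/2, 3/4, 13/16, 27/32, 55/64 | 7/8, 1 } ⇒ 111/128
edge 9 of 12 (BLUE): { 0, 1/2, 3/4, 13/16, 27/32, 55/64, 111/128 | 7/8, 1 } ⇒ 223/256
edge 10 of 12 (BLUE): { 0, 1/2, 3/4, 13/16, 27/32, 55/64, 111/128, 223/256 | 7/8, 1 } ⇒ 447/512
edge 11 of 12 (BLUE): { 0, 1/2, 3/4, 13/16, 27/32, 55/64, 111/128, 223/256, 447/512 | 7/8, 1 } ⇒ 895/1024
edge 12 of 12 (RED): { 0, 1/2, 3/4, 13/16, 27/32, 55/64, 111/128, 223/256, 447/512 | 895/1024, 7/8, 1 } ⇒ 1789/2048

1789/2048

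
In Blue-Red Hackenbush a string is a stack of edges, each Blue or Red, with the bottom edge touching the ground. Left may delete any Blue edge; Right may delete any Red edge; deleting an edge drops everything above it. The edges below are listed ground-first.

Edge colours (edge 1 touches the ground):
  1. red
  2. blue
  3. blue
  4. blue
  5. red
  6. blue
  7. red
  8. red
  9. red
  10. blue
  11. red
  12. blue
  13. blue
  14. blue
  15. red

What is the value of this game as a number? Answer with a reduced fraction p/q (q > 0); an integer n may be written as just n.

-2979/16384

step 1: add red to get r; options L={ — } R={ 0 } = -1
step 2: add blue to get rb; options L={ -1 } R={ 0 } = -1/2
step 3: add blue to get rbb; options L={ -1,-1/2 } R={ 0 } = -1/4
step 4: add blue to get rbbb; options L={ -1,-1/2,-1/4 } R={ 0 } = -1/8
step 5: add red to get rbbbr; options L={ -1,-1/2,-1/4 } R={ -1/8,0 } = -3/16
step 6: add blue to get rbbbrb; options L={ -1,-1/2,-1/4,-3/16 } R={ -1/8,0 } = -5/32
step 7: add red to get rbbbrbr; options L={ -1,-1/2,-1/4,-3/16 } R={ -5/32,-1/8,0 } = -11/64
step 8: add red to get rbbbrbrr; options L={ -1,-1/2,-1/4,-3/16 } R={ -11/64,-5/32,-1/8,0 } = -23/128
step 9: add red to get rbbbrbrrr; options L={ -1,-1/2,-1/4,-3/16 } R={ -23/128,-11/64,-5/32,-1/8,0 } = -47/256
step 10: add blue to get rbbbrbrrrb; options L={ -1,-1/2,-1/4,-3/16,-47/256 } R={ -23/128,-11/64,-5/32,-1/8,0 } = -93/512
step 11: add red to get rbbbrbrrrbr; options L={ -1,-1/2,-1/4,-3/16,-47/256 } R={ -93/512,-23/128,-11/64,-5/32,-1/8,0 } = -187/1024
step 12: add blue to get rbbbrbrrrbrb; options L={ -1,-1/2,-1/4,-3/16,-47/256,-187/1024 } R={ -93/512,-23/128,-11/64,-5/32,-1/8,0 } = -373/2048
step 13: add blue to get rbbbrbrrrbrbb; options L={ -1,-1/2,-1/4,-3/16,-47/256,-187/1024,-373/2048 } R={ -93/512,-23/128,-11/64,-5/32,-1/8,0 } = -745/4096
step 14: add blue to get rbbbrbrrrbrbbb; options L={ -1,-1/2,-1/4,-3/16,-47/256,-187/1024,-373/2048,-745/4096 } R={ -93/512,-23/128,-11/64,-5/32,-1/8,0 } = -1489/8192
step 15: add red to get rbbbrbrrrbrbbbr; options L={ -1,-1/2,-1/4,-3/16,-47/256,-187/1024,-373/2048,-745/4096 } R={ -1489/8192,-93/512,-23/128,-11/64,-5/32,-1/8,0 } = -2979/16384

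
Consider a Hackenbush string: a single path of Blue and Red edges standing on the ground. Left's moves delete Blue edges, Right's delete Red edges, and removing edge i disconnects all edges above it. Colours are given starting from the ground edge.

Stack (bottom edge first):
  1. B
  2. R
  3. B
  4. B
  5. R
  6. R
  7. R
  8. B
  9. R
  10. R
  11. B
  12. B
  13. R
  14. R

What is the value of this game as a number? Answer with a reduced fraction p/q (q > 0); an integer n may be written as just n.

g(B) = { 0 | ∅ } gives 1
g(BR) = { 0 | 1 } gives 1/2
g(BRB) = { 0, 1/2 | 1 } gives 3/4
g(BRBB) = { 0, 1/2, 3/4 | 1 } gives 7/8
g(BRBBR) = { 0, 1/2, 3/4 | 7/8, 1 } gives 13/16
g(BRBBRR) = { 0, 1/2, 3/4 | 13/16, 7/8, 1 } gives 25/32
g(BRBBRRR) = { 0, 1/2, 3/4 | 25/32, 13/16, 7/8, 1 } gives 49/64
g(BRBBRRRB) = { 0, 1/2, 3/4, 49/64 | 25/32, 13/16, 7/8, 1 } gives 99/128
g(BRBBRRRBR) = { 0, 1/2, 3/4, 49/64 | 99/128, 25/32, 13/16, 7/8, 1 } gives 197/256
g(BRBBRRRBRR) = { 0, 1/2, 3/4, 49/64 | 197/256, 99/128, 25/32, 13/16, 7/8, 1 } gives 393/512
g(BRBBRRRBRRB) = { 0, 1/2, 3/4, 49/64, 393/512 | 197/256, 99/128, 25/32, 13/16, 7/8, 1 } gives 787/1024
g(BRBBRRRBRRBB) = { 0, 1/2, 3/4, 49/64, 393/512, 787/1024 | 197/256, 99/128, 25/32, 13/16, 7/8, 1 } gives 1575/2048
g(BRBBRRRBRRBBR) = { 0, 1/2, 3/4, 49/64, 393/512, 787/1024 | 1575/2048, 197/256, 99/128, 25/32, 13/16, 7/8, 1 } gives 3149/4096
g(BRBBRRRBRRBBRR) = { 0, 1/2, 3/4, 49/64, 393/512, 787/1024 | 3149/4096, 1575/2048, 197/256, 99/128, 25/32, 13/16, 7/8, 1 } gives 6297/8192

6297/8192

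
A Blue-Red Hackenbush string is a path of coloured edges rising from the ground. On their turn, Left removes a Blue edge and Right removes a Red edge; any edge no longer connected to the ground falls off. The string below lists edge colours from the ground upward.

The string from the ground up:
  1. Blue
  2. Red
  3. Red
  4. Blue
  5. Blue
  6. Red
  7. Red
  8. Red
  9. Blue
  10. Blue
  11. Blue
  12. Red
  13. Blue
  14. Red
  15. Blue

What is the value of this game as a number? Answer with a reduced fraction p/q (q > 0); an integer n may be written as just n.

val_1 [B]  L=[0]  R=[(no moves)]  => 1
val_2 [BR]  L=[0]  R=[1]  => 1/2
val_3 [BRR]  L=[0]  R=[1/2, 1]  => 1/4
val_4 [BRRB]  L=[0, 1/4]  R=[1/2, 1]  => 3/8
val_5 [BRRBB]  L=[0, 1/4, 3/8]  R=[1/2, 1]  => 7/16
val_6 [BRRBBR]  L=[0, 1/4, 3/8]  R=[7/16, 1/2, 1]  => 13/32
val_7 [BRRBBRR]  L=[0, 1/4, 3/8]  R=[13/32, 7/16, 1/2, 1]  => 25/64
val_8 [BRRBBRRR]  L=[0, 1/4, 3/8]  R=[25/64, 13/32, 7/16, 1/2, 1]  => 49/128
val_9 [BRRBBRRRB]  L=[0, 1/4, 3/8, 49/128]  R=[25/64, 13/32, 7/16, 1/2, 1]  => 99/256
val_10 [BRRBBRRRBB]  L=[0, 1/4, 3/8, 49/128, 99/256]  R=[25/64, 13/32, 7/16, 1/2, 1]  => 199/512
val_11 [BRRBBRRRBBB]  L=[0, 1/4, 3/8, 49/128, 99/256, 199/512]  R=[25/64, 13/32, 7/16, 1/2, 1]  => 399/1024
val_12 [BRRBBRRRBBBR]  L=[0, 1/4, 3/8, 49/128, 99/256, 199/512]  R=[399/1024, 25/64, 13/32, 7/16, 1/2, 1]  => 797/2048
val_13 [BRRBBRRRBBBRB]  L=[0, 1/4, 3/8, 49/128, 99/256, 199/512, 797/2048]  R=[399/1024, 25/64, 13/32, 7/16, 1/2, 1]  => 1595/4096
val_14 [BRRBBRRRBBBRBR]  L=[0, 1/4, 3/8, 49/128, 99/256, 199/512, 797/2048]  R=[1595/4096, 399/1024, 25/64, 13/32, 7/16, 1/2, 1]  => 3189/8192
val_15 [BRRBBRRRBBBRBRB]  L=[0, 1/4, 3/8, 49/128, 99/256, 199/512, 797/2048, 3189/8192]  R=[1595/4096, 399/1024, 25/64, 13/32, 7/16, 1/2, 1]  => 6379/16384

6379/16384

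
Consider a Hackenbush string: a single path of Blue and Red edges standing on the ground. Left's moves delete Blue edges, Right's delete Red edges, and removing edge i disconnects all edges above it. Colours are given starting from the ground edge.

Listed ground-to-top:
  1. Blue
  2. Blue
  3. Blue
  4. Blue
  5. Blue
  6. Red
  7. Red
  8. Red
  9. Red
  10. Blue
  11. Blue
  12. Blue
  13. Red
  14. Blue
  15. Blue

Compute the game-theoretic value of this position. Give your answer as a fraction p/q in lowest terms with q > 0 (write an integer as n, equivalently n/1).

edge 1 of 15 (Blue): { 0 | none } gives 1
edge 2 of 15 (Blue): { 0; 1 | none } gives 2
edge 3 of 15 (Blue): { 0; 1; 2 | none } gives 3
edge 4 of 15 (Blue): { 0; 1; 2; 3 | none } gives 4
edge 5 of 15 (Blue): { 0; 1; 2; 3; 4 | none } gives 5
edge 6 of 15 (Red): { 0; 1; 2; 3; 4 | 5 } gives 9/2
edge 7 of 15 (Red): { 0; 1; 2; 3; 4 | 9/2; 5 } gives 17/4
edge 8 of 15 (Red): { 0; 1; 2; 3; 4 | 17/4; 9/2; 5 } gives 33/8
edge 9 of 15 (Red): { 0; 1; 2; 3; 4 | 33/8; 17/4; 9/2; 5 } gives 65/16
edge 10 of 15 (Blue): { 0; 1; 2; 3; 4; 65/16 | 33/8; 17/4; 9/2; 5 } gives 131/32
edge 11 of 15 (Blue): { 0; 1; 2; 3; 4; 65/16; 131/32 | 33/8; 17/4; 9/2; 5 } gives 263/64
edge 12 of 15 (Blue): { 0; 1; 2; 3; 4; 65/16; 131/32; 263/64 | 33/8; 17/4; 9/2; 5 } gives 527/128
edge 13 of 15 (Red): { 0; 1; 2; 3; 4; 65/16; 131/32; 263/64 | 527/128; 33/8; 17/4; 9/2; 5 } gives 1053/256
edge 14 of 15 (Blue): { 0; 1; 2; 3; 4; 65/16; 131/32; 263/64; 1053/256 | 527/128; 33/8; 17/4; 9/2; 5 } gives 2107/512
edge 15 of 15 (Blue): { 0; 1; 2; 3; 4; 65/16; 131/32; 263/64; 1053/256; 2107/512 | 527/128; 33/8; 17/4; 9/2; 5 } gives 4215/1024

4215/1024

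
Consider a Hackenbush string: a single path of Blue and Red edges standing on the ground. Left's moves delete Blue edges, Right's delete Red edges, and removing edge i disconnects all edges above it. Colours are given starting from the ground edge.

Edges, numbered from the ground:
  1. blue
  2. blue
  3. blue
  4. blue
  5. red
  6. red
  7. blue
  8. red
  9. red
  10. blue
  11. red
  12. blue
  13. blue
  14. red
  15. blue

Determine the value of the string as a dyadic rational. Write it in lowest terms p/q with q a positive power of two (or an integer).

6747/2048

step 1: add blue to get b; options L={ 0 } R={  } = 1
step 2: add blue to get bb; options L={ 0, 1 } R={  } = 2
step 3: add blue to get bbb; options L={ 0, 1, 2 } R={  } = 3
step 4: add blue to get bbbb; options L={ 0, 1, 2, 3 } R={  } = 4
step 5: add red to get bbbbr; options L={ 0, 1, 2, 3 } R={ 4 } = 7/2
step 6: add red to get bbbbrr; options L={ 0, 1, 2, 3 } R={ 7/2, 4 } = 13/4
step 7: add blue to get bbbbrrb; options L={ 0, 1, 2, 3, 13/4 } R={ 7/2, 4 } = 27/8
step 8: add red to get bbbbrrbr; options L={ 0, 1, 2, 3, 13/4 } R={ 27/8, 7/2, 4 } = 53/16
step 9: add red to get bbbbrrbrr; options L={ 0, 1, 2, 3, 13/4 } R={ 53/16, 27/8, 7/2, 4 } = 105/32
step 10: add blue to get bbbbrrbrrb; options L={ 0, 1, 2, 3, 13/4, 105/32 } R={ 53/16, 27/8, 7/2, 4 } = 211/64
step 11: add red to get bbbbrrbrrbr; options L={ 0, 1, 2, 3, 13/4, 105/32 } R={ 211/64, 53/16, 27/8, 7/2, 4 } = 421/128
step 12: add blue to get bbbbrrbrrbrb; options L={ 0, 1, 2, 3, 13/4, 105/32, 421/128 } R={ 211/64, 53/16, 27/8, 7/2, 4 } = 843/256
step 13: add blue to get bbbbrrbrrbrbb; options L={ 0, 1, 2, 3, 13/4, 105/32, 421/128, 843/256 } R={ 211/64, 53/16, 27/8, 7/2, 4 } = 1687/512
step 14: add red to get bbbbrrbrrbrbbr; options L={ 0, 1, 2, 3, 13/4, 105/32, 421/128, 843/256 } R={ 1687/512, 211/64, 53/16, 27/8, 7/2, 4 } = 3373/1024
step 15: add blue to get bbbbrrbrrbrbbrb; options L={ 0, 1, 2, 3, 13/4, 105/32, 421/128, 843/256, 3373/1024 } R={ 1687/512, 211/64, 53/16, 27/8, 7/2, 4 } = 6747/2048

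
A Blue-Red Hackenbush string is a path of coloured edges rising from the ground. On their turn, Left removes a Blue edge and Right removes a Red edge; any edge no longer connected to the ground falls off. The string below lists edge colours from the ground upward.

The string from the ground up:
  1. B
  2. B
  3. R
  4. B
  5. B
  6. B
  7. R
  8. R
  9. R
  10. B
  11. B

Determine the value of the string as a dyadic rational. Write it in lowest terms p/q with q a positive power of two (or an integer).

step 1: add B to get B; options L={ 0 } R={ (no moves) } gives 1
step 2: add B to get BB; options L={ 0, 1 } R={ (no moves) } gives 2
step 3: add R to get BBR; options L={ 0, 1 } R={ 2 } gives 3/2
step 4: add B to get BBRB; options L={ 0, 1, 3/2 } R={ 2 } gives 7/4
step 5: add B to get BBRBB; options L={ 0, 1, 3/2, 7/4 } R={ 2 } gives 15/8
step 6: add B to get BBRBBB; options L={ 0, 1, 3/2, 7/4, 15/8 } R={ 2 } gives 31/16
step 7: add R to get BBRBBBR; options L={ 0, 1, 3/2, 7/4, 15/8 } R={ 31/16, 2 } gives 61/32
step 8: add R to get BBRBBBRR; options L={ 0, 1, 3/2, 7/4, 15/8 } R={ 61/32, 31/16, 2 } gives 121/64
step 9: add R to get BBRBBBRRR; options L={ 0, 1, 3/2, 7/4, 15/8 } R={ 121/64, 61/32, 31/16, 2 } gives 241/128
step 10: add B to get BBRBBBRRRB; options L={ 0, 1, 3/2, 7/4, 15/8, 241/128 } R={ 121/64, 61/32, 31/16, 2 } gives 483/256
step 11: add B to get BBRBBBRRRBB; options L={ 0, 1, 3/2, 7/4, 15/8, 241/128, 483/256 } R={ 121/64, 61/32, 31/16, 2 } gives 967/512

967/512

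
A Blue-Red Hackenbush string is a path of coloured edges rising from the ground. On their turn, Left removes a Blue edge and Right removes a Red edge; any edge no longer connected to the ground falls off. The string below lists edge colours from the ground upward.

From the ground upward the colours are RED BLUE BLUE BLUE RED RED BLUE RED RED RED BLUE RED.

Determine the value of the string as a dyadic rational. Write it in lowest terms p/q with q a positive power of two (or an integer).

Build G(s[:k]) for k = 1..12, string s = RED BLUE BLUE BLUE RED RED BLUE RED RED RED BLUE RED.
step 1: add RED to get R; options L={  } R={ 0 } — -1
step 2: add BLUE to get RB; options L={ -1 } R={ 0 } — -1/2
step 3: add BLUE to get RBB; options L={ -1, -1/2 } R={ 0 } — -1/4
step 4: add BLUE to get RBBB; options L={ -1, -1/2, -1/4 } R={ 0 } — -1/8
step 5: add RED to get RBBBR; options L={ -1, -1/2, -1/4 } R={ -1/8, 0 } — -3/16
step 6: add RED to get RBBBRR; options L={ -1, -1/2, -1/4 } R={ -3/16, -1/8, 0 } — -7/32
step 7: add BLUE to get RBBBRRB; options L={ -1, -1/2, -1/4, -7/32 } R={ -3/16, -1/8, 0 } — -13/64
step 8: add RED to get RBBBRRBR; options L={ -1, -1/2, -1/4, -7/32 } R={ -13/64, -3/16, -1/8, 0 } — -27/128
step 9: add RED to get RBBBRRBRR; options L={ -1, -1/2, -1/4, -7/32 } R={ -27/128, -13/64, -3/16, -1/8, 0 } — -55/256
step 10: add RED to get RBBBRRBRRR; options L={ -1, -1/2, -1/4, -7/32 } R={ -55/256, -27/128, -13/64, -3/16, -1/8, 0 } — -111/512
step 11: add BLUE to get RBBBRRBRRRB; options L={ -1, -1/2, -1/4, -7/32, -111/512 } R={ -55/256, -27/128, -13/64, -3/16, -1/8, 0 } — -221/1024
step 12: add RED to get RBBBRRBRRRBR; options L={ -1, -1/2, -1/4, -7/32, -111/512 } R={ -221/1024, -55/256, -27/128, -13/64, -3/16, -1/8, 0 } — -443/2048

-443/2048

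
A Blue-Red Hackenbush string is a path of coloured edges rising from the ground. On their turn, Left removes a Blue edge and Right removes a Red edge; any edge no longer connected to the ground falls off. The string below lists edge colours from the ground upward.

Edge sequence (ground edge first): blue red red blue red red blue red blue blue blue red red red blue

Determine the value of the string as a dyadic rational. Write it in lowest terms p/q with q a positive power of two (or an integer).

4835/16384

Build v(s[:k]) for k = 1..15, string s = blue red red blue red red blue red blue blue blue red red red blue.
step 1: add blue to get b; options L={ 0 } R={ none } → 1
step 2: add red to get br; options L={ 0 } R={ 1 } → 1/2
step 3: add red to get brr; options L={ 0 } R={ 1/2; 1 } → 1/4
step 4: add blue to get brrb; options L={ 0; 1/4 } R={ 1/2; 1 } → 3/8
step 5: add red to get brrbr; options L={ 0; 1/4 } R={ 3/8; 1/2; 1 } → 5/16
step 6: add red to get brrbrr; options L={ 0; 1/4 } R={ 5/16; 3/8; 1/2; 1 } → 9/32
step 7: add blue to get brrbrrb; options L={ 0; 1/4; 9/32 } R={ 5/16; 3/8; 1/2; 1 } → 19/64
step 8: add red to get brrbrrbr; options L={ 0; 1/4; 9/32 } R={ 19/64; 5/16; 3/8; 1/2; 1 } → 37/128
step 9: add blue to get brrbrrbrb; options L={ 0; 1/4; 9/32; 37/128 } R={ 19/64; 5/16; 3/8; 1/2; 1 } → 75/256
step 10: add blue to get brrbrrbrbb; options L={ 0; 1/4; 9/32; 37/128; 75/256 } R={ 19/64; 5/16; 3/8; 1/2; 1 } → 151/512
step 11: add blue to get brrbrrbrbbb; options L={ 0; 1/4; 9/32; 37/128; 75/256; 151/512 } R={ 19/64; 5/16; 3/8; 1/2; 1 } → 303/1024
step 12: add red to get brrbrrbrbbbr; options L={ 0; 1/4; 9/32; 37/128; 75/256; 151/512 } R={ 303/1024; 19/64; 5/16; 3/8; 1/2; 1 } → 605/2048
step 13: add red to get brrbrrbrbbbrr; options L={ 0; 1/4; 9/32; 37/128; 75/256; 151/512 } R={ 605/2048; 303/1024; 19/64; 5/16; 3/8; 1/2; 1 } → 1209/4096
step 14: add red to get brrbrrbrbbbrrr; options L={ 0; 1/4; 9/32; 37/128; 75/256; 151/512 } R={ 1209/4096; 605/2048; 303/1024; 19/64; 5/16; 3/8; 1/2; 1 } → 2417/8192
step 15: add blue to get brrbrrbrbbbrrrb; options L={ 0; 1/4; 9/32; 37/128; 75/256; 151/512; 2417/8192 } R={ 1209/4096; 605/2048; 303/1024; 19/64; 5/16; 3/8; 1/2; 1 } → 4835/16384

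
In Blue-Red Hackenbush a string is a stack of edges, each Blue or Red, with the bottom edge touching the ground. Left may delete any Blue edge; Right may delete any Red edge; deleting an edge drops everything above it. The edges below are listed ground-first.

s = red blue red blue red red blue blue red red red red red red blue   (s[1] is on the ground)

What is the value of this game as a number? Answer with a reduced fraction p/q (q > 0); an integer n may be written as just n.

G_1 [r]  L=[∅]  R=[0]  = -1
G_2 [rb]  L=[-1]  R=[0]  = -1/2
G_3 [rbr]  L=[-1]  R=[-1/2, 0]  = -3/4
G_4 [rbrb]  L=[-1, -3/4]  R=[-1/2, 0]  = -5/8
G_5 [rbrbr]  L=[-1, -3/4]  R=[-5/8, -1/2, 0]  = -11/16
G_6 [rbrbrr]  L=[-1, -3/4]  R=[-11/16, -5/8, -1/2, 0]  = -23/32
G_7 [rbrbrrb]  L=[-1, -3/4, -23/32]  R=[-11/16, -5/8, -1/2, 0]  = -45/64
G_8 [rbrbrrbb]  L=[-1, -3/4, -23/32, -45/64]  R=[-11/16, -5/8, -1/2, 0]  = -89/128
G_9 [rbrbrrbbr]  L=[-1, -3/4, -23/32, -45/64]  R=[-89/128, -11/16, -5/8, -1/2, 0]  = -179/256
G_10 [rbrbrrbbrr]  L=[-1, -3/4, -23/32, -45/64]  R=[-179/256, -89/128, -11/16, -5/8, -1/2, 0]  = -359/512
G_11 [rbrbrrbbrrr]  L=[-1, -3/4, -23/32, -45/64]  R=[-359/512, -179/256, -89/128, -11/16, -5/8, -1/2, 0]  = -719/1024
G_12 [rbrbrrbbrrrr]  L=[-1, -3/4, -23/32, -45/64]  R=[-719/1024, -359/512, -179/256, -89/128, -11/16, -5/8, -1/2, 0]  = -1439/2048
G_13 [rbrbrrbbrrrrr]  L=[-1, -3/4, -23/32, -45/64]  R=[-1439/2048, -719/1024, -359/512, -179/256, -89/128, -11/16, -5/8, -1/2, 0]  = -2879/4096
G_14 [rbrbrrbbrrrrrr]  L=[-1, -3/4, -23/32, -45/64]  R=[-2879/4096, -1439/2048, -719/1024, -359/512, -179/256, -89/128, -11/16, -5/8, -1/2, 0]  = -5759/8192
G_15 [rbrbrrbbrrrrrrb]  L=[-1, -3/4, -23/32, -45/64, -5759/8192]  R=[-2879/4096, -1439/2048, -719/1024, -359/512, -179/256, -89/128, -11/16, -5/8, -1/2, 0]  = -11517/16384

-11517/16384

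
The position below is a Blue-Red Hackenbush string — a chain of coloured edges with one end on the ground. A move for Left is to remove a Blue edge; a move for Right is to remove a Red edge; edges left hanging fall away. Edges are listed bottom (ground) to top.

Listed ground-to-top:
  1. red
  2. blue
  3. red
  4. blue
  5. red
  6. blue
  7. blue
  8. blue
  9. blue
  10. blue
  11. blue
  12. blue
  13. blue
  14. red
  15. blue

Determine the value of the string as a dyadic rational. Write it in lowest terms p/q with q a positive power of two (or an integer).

-10245/16384

Build v(s[:k]) for k = 1..15, string s = red blue red blue red blue blue blue blue blue blue blue blue red blue.
v(r) = {  | 0 } → -1
v(rb) = { -1 | 0 } → -1/2
v(rbr) = { -1 | -1/2,0 } → -3/4
v(rbrb) = { -1,-3/4 | -1/2,0 } → -5/8
v(rbrbr) = { -1,-3/4 | -5/8,-1/2,0 } → -11/16
v(rbrbrb) = { -1,-3/4,-11/16 | -5/8,-1/2,0 } → -21/32
v(rbrbrbb) = { -1,-3/4,-11/16,-21/32 | -5/8,-1/2,0 } → -41/64
v(rbrbrbbb) = { -1,-3/4,-11/16,-21/32,-41/64 | -5/8,-1/2,0 } → -81/128
v(rbrbrbbbb) = { -1,-3/4,-11/16,-21/32,-41/64,-81/128 | -5/8,-1/2,0 } → -161/256
v(rbrbrbbbbb) = { -1,-3/4,-11/16,-21/32,-41/64,-81/128,-161/256 | -5/8,-1/2,0 } → -321/512
v(rbrbrbbbbbb) = { -1,-3/4,-11/16,-21/32,-41/64,-81/128,-161/256,-321/512 | -5/8,-1/2,0 } → -641/1024
v(rbrbrbbbbbbb) = { -1,-3/4,-11/16,-21/32,-41/64,-81/128,-161/256,-321/512,-641/1024 | -5/8,-1/2,0 } → -1281/2048
v(rbrbrbbbbbbbb) = { -1,-3/4,-11/16,-21/32,-41/64,-81/128,-161/256,-321/512,-641/1024,-1281/2048 | -5/8,-1/2,0 } → -2561/4096
v(rbrbrbbbbbbbbr) = { -1,-3/4,-11/16,-21/32,-41/64,-81/128,-161/256,-321/512,-641/1024,-1281/2048 | -2561/4096,-5/8,-1/2,0 } → -5123/8192
v(rbrbrbbbbbbbbrb) = { -1,-3/4,-11/16,-21/32,-41/64,-81/128,-161/256,-321/512,-641/1024,-1281/2048,-5123/8192 | -2561/4096,-5/8,-1/2,0 } → -10245/16384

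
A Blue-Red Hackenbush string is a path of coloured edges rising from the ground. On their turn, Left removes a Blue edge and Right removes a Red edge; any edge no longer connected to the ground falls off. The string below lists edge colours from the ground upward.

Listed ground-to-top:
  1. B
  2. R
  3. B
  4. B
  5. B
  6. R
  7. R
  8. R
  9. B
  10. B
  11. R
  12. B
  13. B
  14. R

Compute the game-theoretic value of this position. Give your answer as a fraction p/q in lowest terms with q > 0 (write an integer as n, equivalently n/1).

Build g(s[:k]) for k = 1..14, string s = B R B B B R R R B B R B B R.
g(B) = { 0 | — } so 1
g(BR) = { 0 | 1 } so 1/2
g(BRB) = { 0, 1/2 | 1 } so 3/4
g(BRBB) = { 0, 1/2, 3/4 | 1 } so 7/8
g(BRBBB) = { 0, 1/2, 3/4, 7/8 | 1 } so 15/16
g(BRBBBR) = { 0, 1/2, 3/4, 7/8 | 15/16, 1 } so 29/32
g(BRBBBRR) = { 0, 1/2, 3/4, 7/8 | 29/32, 15/16, 1 } so 57/64
g(BRBBBRRR) = { 0, 1/2, 3/4, 7/8 | 57/64, 29/32, 15/16, 1 } so 113/128
g(BRBBBRRRB) = { 0, 1/2, 3/4, 7/8, 113/128 | 57/64, 29/32, 15/16, 1 } so 227/256
g(BRBBBRRRBB) = { 0, 1/2, 3/4, 7/8, 113/128, 227/256 | 57/64, 29/32, 15/16, 1 } so 455/512
g(BRBBBRRRBBR) = { 0, 1/2, 3/4, 7/8, 113/128, 227/256 | 455/512, 57/64, 29/32, 15/16, 1 } so 909/1024
g(BRBBBRRRBBRB) = { 0, 1/2, 3/4, 7/8, 113/128, 227/256, 909/1024 | 455/512, 57/64, 29/32, 15/16, 1 } so 1819/2048
g(BRBBBRRRBBRBB) = { 0, 1/2, 3/4, 7/8, 113/128, 227/256, 909/1024, 1819/2048 | 455/512, 57/64, 29/32, 15/16, 1 } so 3639/4096
g(BRBBBRRRBBRBBR) = { 0, 1/2, 3/4, 7/8, 113/128, 227/256, 909/1024, 1819/2048 | 3639/4096, 455/512, 57/64, 29/32, 15/16, 1 } so 7277/8192

7277/8192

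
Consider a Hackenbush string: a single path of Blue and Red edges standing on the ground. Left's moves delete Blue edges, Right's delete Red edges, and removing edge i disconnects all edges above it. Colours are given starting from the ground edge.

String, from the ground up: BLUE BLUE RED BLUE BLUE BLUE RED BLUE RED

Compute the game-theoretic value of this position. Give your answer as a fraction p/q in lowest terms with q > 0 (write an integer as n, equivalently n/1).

Build val(s[:k]) for k = 1..9, string s = BLUE BLUE RED BLUE BLUE BLUE RED BLUE RED.
1 of 9 · B · max L 0 · min R +∞ => 1
2 of 9 · BB · max L 1 · min R +∞ => 2
3 of 9 · BBR · max L 1 · min R 2 => 3/2
4 of 9 · BBRB · max L 3/2 · min R 2 => 7/4
5 of 9 · BBRBB · max L 7/4 · min R 2 => 15/8
6 of 9 · BBRBBB · max L 15/8 · min R 2 => 31/16
7 of 9 · BBRBBBR · max L 15/8 · min R 31/16 => 61/32
8 of 9 · BBRBBBRB · max L 61/32 · min R 31/16 => 123/64
9 of 9 · BBRBBBRBR · max L 61/32 · min R 123/64 => 245/128

245/128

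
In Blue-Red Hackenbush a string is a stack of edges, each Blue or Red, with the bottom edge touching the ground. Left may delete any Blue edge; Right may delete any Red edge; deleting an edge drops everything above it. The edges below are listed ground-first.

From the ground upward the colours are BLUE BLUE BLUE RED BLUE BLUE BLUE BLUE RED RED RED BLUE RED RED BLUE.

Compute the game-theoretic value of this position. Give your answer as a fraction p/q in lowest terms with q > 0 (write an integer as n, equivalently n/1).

12051/4096

Recurse on prefixes of the 15-edge string BLUE BLUE BLUE RED BLUE BLUE BLUE BLUE RED RED RED BLUE RED RED BLUE:
g(B) = { 0 | none } -> 1
g(BB) = { 0, 1 | none } -> 2
g(BBB) = { 0, 1, 2 | none } -> 3
g(BBBR) = { 0, 1, 2 | 3 } -> 5/2
g(BBBRB) = { 0, 1, 2, 5/2 | 3 } -> 11/4
g(BBBRBB) = { 0, 1, 2, 5/2, 11/4 | 3 } -> 23/8
g(BBBRBBB) = { 0, 1, 2, 5/2, 11/4, 23/8 | 3 } -> 47/16
g(BBBRBBBB) = { 0, 1, 2, 5/2, 11/4, 23/8, 47/16 | 3 } -> 95/32
g(BBBRBBBBR) = { 0, 1, 2, 5/2, 11/4, 23/8, 47/16 | 95/32, 3 } -> 189/64
g(BBBRBBBBRR) = { 0, 1, 2, 5/2, 11/4, 23/8, 47/16 | 189/64, 95/32, 3 } -> 377/128
g(BBBRBBBBRRR) = { 0, 1, 2, 5/2, 11/4, 23/8, 47/16 | 377/128, 189/64, 95/32, 3 } -> 753/256
g(BBBRBBBBRRRB) = { 0, 1, 2, 5/2, 11/4, 23/8, 47/16, 753/256 | 377/128, 189/64, 95/32, 3 } -> 1507/512
g(BBBRBBBBRRRBR) = { 0, 1, 2, 5/2, 11/4, 23/8, 47/16, 753/256 | 1507/512, 377/128, 189/64, 95/32, 3 } -> 3013/1024
g(BBBRBBBBRRRBRR) = { 0, 1, 2, 5/2, 11/4, 23/8, 47/16, 753/256 | 3013/1024, 1507/512, 377/128, 189/64, 95/32, 3 } -> 6025/2048
g(BBBRBBBBRRRBRRB) = { 0, 1, 2, 5/2, 11/4, 23/8, 47/16, 753/256, 6025/2048 | 3013/1024, 1507/512, 377/128, 189/64, 95/32, 3 } -> 12051/4096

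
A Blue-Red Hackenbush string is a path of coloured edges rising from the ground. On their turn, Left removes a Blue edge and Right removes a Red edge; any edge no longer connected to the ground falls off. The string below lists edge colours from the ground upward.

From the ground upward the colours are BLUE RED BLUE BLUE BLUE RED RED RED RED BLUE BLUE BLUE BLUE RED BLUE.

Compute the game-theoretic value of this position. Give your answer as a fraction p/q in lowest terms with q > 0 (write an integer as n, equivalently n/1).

14459/16384

Recurse on prefixes of the 15-edge string BLUE RED BLUE BLUE BLUE RED RED RED RED BLUE BLUE BLUE BLUE RED BLUE:
B: Left { 0 }, Right { — } → simplest 1
BR: Left { 0 }, Right { 1 } → simplest 1/2
BRB: Left { 0, 1/2 }, Right { 1 } → simplest 3/4
BRBB: Left { 0, 1/2, 3/4 }, Right { 1 } → simplest 7/8
BRBBB: Left { 0, 1/2, 3/4, 7/8 }, Right { 1 } → simplest 15/16
BRBBBR: Left { 0, 1/2, 3/4, 7/8 }, Right { 15/16, 1 } → simplest 29/32
BRBBBRR: Left { 0, 1/2, 3/4, 7/8 }, Right { 29/32, 15/16, 1 } → simplest 57/64
BRBBBRRR: Left { 0, 1/2, 3/4, 7/8 }, Right { 57/64, 29/32, 15/16, 1 } → simplest 113/128
BRBBBRRRR: Left { 0, 1/2, 3/4, 7/8 }, Right { 113/128, 57/64, 29/32, 15/16, 1 } → simplest 225/256
BRBBBRRRRB: Left { 0, 1/2, 3/4, 7/8, 225/256 }, Right { 113/128, 57/64, 29/32, 15/16, 1 } → simplest 451/512
BRBBBRRRRBB: Left { 0, 1/2, 3/4, 7/8, 225/256, 451/512 }, Right { 113/128, 57/64, 29/32, 15/16, 1 } → simplest 903/1024
BRBBBRRRRBBB: Left { 0, 1/2, 3/4, 7/8, 225/256, 451/512, 903/1024 }, Right { 113/128, 57/64, 29/32, 15/16, 1 } → simplest 1807/2048
BRBBBRRRRBBBB: Left { 0, 1/2, 3/4, 7/8, 225/256, 451/512, 903/1024, 1807/2048 }, Right { 113/128, 57/64, 29/32, 15/16, 1 } → simplest 3615/4096
BRBBBRRRRBBBBR: Left { 0, 1/2, 3/4, 7/8, 225/256, 451/512, 903/1024, 1807/2048 }, Right { 3615/4096, 113/128, 57/64, 29/32, 15/16, 1 } → simplest 7229/8192
BRBBBRRRRBBBBRB: Left { 0, 1/2, 3/4, 7/8, 225/256, 451/512, 903/1024, 1807/2048, 7229/8192 }, Right { 3615/4096, 113/128, 57/64, 29/32, 15/16, 1 } → simplest 14459/16384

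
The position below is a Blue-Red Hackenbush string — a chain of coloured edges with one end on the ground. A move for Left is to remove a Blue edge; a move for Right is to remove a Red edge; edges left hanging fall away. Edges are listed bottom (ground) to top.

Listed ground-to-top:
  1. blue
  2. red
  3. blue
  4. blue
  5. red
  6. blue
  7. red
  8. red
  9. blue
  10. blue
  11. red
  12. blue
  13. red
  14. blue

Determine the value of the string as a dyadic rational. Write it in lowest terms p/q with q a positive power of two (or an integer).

6763/8192

Build v(s[:k]) for k = 1..14, string s = blue red blue blue red blue red red blue blue red blue red blue.
v_1 [b]  L=[0]  R=[]  => 1
v_2 [br]  L=[0]  R=[1]  => 1/2
v_3 [brb]  L=[0; 1/2]  R=[1]  => 3/4
v_4 [brbb]  L=[0; 1/2; 3/4]  R=[1]  => 7/8
v_5 [brbbr]  L=[0; 1/2; 3/4]  R=[7/8; 1]  => 13/16
v_6 [brbbrb]  L=[0; 1/2; 3/4; 13/16]  R=[7/8; 1]  => 27/32
v_7 [brbbrbr]  L=[0; 1/2; 3/4; 13/16]  R=[27/32; 7/8; 1]  => 53/64
v_8 [brbbrbrr]  L=[0; 1/2; 3/4; 13/16]  R=[53/64; 27/32; 7/8; 1]  => 105/128
v_9 [brbbrbrrb]  L=[0; 1/2; 3/4; 13/16; 105/128]  R=[53/64; 27/32; 7/8; 1]  => 211/256
v_10 [brbbrbrrbb]  L=[0; 1/2; 3/4; 13/16; 105/128; 211/256]  R=[53/64; 27/32; 7/8; 1]  => 423/512
v_11 [brbbrbrrbbr]  L=[0; 1/2; 3/4; 13/16; 105/128; 211/256]  R=[423/512; 53/64; 27/32; 7/8; 1]  => 845/1024
v_12 [brbbrbrrbbrb]  L=[0; 1/2; 3/4; 13/16; 105/128; 211/256; 845/1024]  R=[423/512; 53/64; 27/32; 7/8; 1]  => 1691/2048
v_13 [brbbrbrrbbrbr]  L=[0; 1/2; 3/4; 13/16; 105/128; 211/256; 845/1024]  R=[1691/2048; 423/512; 53/64; 27/32; 7/8; 1]  => 3381/4096
v_14 [brbbrbrrbbrbrb]  L=[0; 1/2; 3/4; 13/16; 105/128; 211/256; 845/1024; 3381/4096]  R=[1691/2048; 423/512; 53/64; 27/32; 7/8; 1]  => 6763/8192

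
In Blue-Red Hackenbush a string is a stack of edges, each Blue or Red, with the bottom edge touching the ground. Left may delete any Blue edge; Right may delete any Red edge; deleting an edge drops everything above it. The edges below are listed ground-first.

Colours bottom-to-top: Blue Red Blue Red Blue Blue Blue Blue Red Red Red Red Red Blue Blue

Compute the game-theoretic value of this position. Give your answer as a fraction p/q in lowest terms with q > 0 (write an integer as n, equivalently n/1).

12039/16384

Prefix values for Blue Red Blue Red Blue Blue Blue Blue Red Red Red Red Red Blue Blue via {L|R} + simplicity:
g(B) = { 0 |  } = 1
g(BR) = { 0 | 1 } = 1/2
g(BRB) = { 0,1/2 | 1 } = 3/4
g(BRBR) = { 0,1/2 | 3/4,1 } = 5/8
g(BRBRB) = { 0,1/2,5/8 | 3/4,1 } = 11/16
g(BRBRBB) = { 0,1/2,5/8,11/16 | 3/4,1 } = 23/32
g(BRBRBBB) = { 0,1/2,5/8,11/16,23/32 | 3/4,1 } = 47/64
g(BRBRBBBB) = { 0,1/2,5/8,11/16,23/32,47/64 | 3/4,1 } = 95/128
g(BRBRBBBBR) = { 0,1/2,5/8,11/16,23/32,47/64 | 95/128,3/4,1 } = 189/256
g(BRBRBBBBRR) = { 0,1/2,5/8,11/16,23/32,47/64 | 189/256,95/128,3/4,1 } = 377/512
g(BRBRBBBBRRR) = { 0,1/2,5/8,11/16,23/32,47/64 | 377/512,189/256,95/128,3/4,1 } = 753/1024
g(BRBRBBBBRRRR) = { 0,1/2,5/8,11/16,23/32,47/64 | 753/1024,377/512,189/256,95/128,3/4,1 } = 1505/2048
g(BRBRBBBBRRRRR) = { 0,1/2,5/8,11/16,23/32,47/64 | 1505/2048,753/1024,377/512,189/256,95/128,3/4,1 } = 3009/4096
g(BRBRBBBBRRRRRB) = { 0,1/2,5/8,11/16,23/32,47/64,3009/4096 | 1505/2048,753/1024,377/512,189/256,95/128,3/4,1 } = 6019/8192
g(BRBRBBBBRRRRRBB) = { 0,1/2,5/8,11/16,23/32,47/64,3009/4096,6019/8192 | 1505/2048,753/1024,377/512,189/256,95/128,3/4,1 } = 12039/16384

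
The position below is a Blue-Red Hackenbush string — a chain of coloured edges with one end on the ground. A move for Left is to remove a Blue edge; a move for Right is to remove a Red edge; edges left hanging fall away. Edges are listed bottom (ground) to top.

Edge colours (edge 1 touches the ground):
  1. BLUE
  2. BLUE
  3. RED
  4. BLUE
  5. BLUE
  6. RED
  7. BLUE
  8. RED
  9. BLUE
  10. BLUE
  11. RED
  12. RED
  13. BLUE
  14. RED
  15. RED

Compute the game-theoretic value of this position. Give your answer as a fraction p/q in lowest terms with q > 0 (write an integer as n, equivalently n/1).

Recurse on prefixes of the 15-edge string BLUE BLUE RED BLUE BLUE RED BLUE RED BLUE BLUE RED RED BLUE RED RED:
val(B) = { 0 | ∅ } ⇒ 1
val(BB) = { 0, 1 | ∅ } ⇒ 2
val(BBR) = { 0, 1 | 2 } ⇒ 3/2
val(BBRB) = { 0, 1, 3/2 | 2 } ⇒ 7/4
val(BBRBB) = { 0, 1, 3/2, 7/4 | 2 } ⇒ 15/8
val(BBRBBR) = { 0, 1, 3/2, 7/4 | 15/8, 2 } ⇒ 29/16
val(BBRBBRB) = { 0, 1, 3/2, 7/4, 29/16 | 15/8, 2 } ⇒ 59/32
val(BBRBBRBR) = { 0, 1, 3/2, 7/4, 29/16 | 59/32, 15/8, 2 } ⇒ 117/64
val(BBRBBRBRB) = { 0, 1, 3/2, 7/4, 29/16, 117/64 | 59/32, 15/8, 2 } ⇒ 235/128
val(BBRBBRBRBB) = { 0, 1, 3/2, 7/4, 29/16, 117/64, 235/128 | 59/32, 15/8, 2 } ⇒ 471/256
val(BBRBBRBRBBR) = { 0, 1, 3/2, 7/4, 29/16, 117/64, 235/128 | 471/256, 59/32, 15/8, 2 } ⇒ 941/512
val(BBRBBRBRBBRR) = { 0, 1, 3/2, 7/4, 29/16, 117/64, 235/128 | 941/512, 471/256, 59/32, 15/8, 2 } ⇒ 1881/1024
val(BBRBBRBRBBRRB) = { 0, 1, 3/2, 7/4, 29/16, 117/64, 235/128, 1881/1024 | 941/512, 471/256, 59/32, 15/8, 2 } ⇒ 3763/2048
val(BBRBBRBRBBRRBR) = { 0, 1, 3/2, 7/4, 29/16, 117/64, 235/128, 1881/1024 | 3763/2048, 941/512, 471/256, 59/32, 15/8, 2 } ⇒ 7525/4096
val(BBRBBRBRBBRRBRR) = { 0, 1, 3/2, 7/4, 29/16, 117/64, 235/128, 1881/1024 | 7525/4096, 3763/2048, 941/512, 471/256, 59/32, 15/8, 2 } ⇒ 15049/8192

15049/8192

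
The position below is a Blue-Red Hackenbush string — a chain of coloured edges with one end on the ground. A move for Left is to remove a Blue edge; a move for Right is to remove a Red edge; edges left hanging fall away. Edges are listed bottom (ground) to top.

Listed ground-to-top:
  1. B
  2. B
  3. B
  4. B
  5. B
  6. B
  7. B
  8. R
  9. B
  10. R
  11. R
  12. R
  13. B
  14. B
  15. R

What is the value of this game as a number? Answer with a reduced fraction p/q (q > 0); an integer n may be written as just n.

Recurse on prefixes of the 15-edge string B B B B B B B R B R R R B B R:
v(B) = { 0 | · } -> 1
v(BB) = { 0,1 | · } -> 2
v(BBB) = { 0,1,2 | · } -> 3
v(BBBB) = { 0,1,2,3 | · } -> 4
v(BBBBB) = { 0,1,2,3,4 | · } -> 5
v(BBBBBB) = { 0,1,2,3,4,5 | · } -> 6
v(BBBBBBB) = { 0,1,2,3,4,5,6 | · } -> 7
v(BBBBBBBR) = { 0,1,2,3,4,5,6 | 7 } -> 13/2
v(BBBBBBBRB) = { 0,1,2,3,4,5,6,13/2 | 7 } -> 27/4
v(BBBBBBBRBR) = { 0,1,2,3,4,5,6,13/2 | 27/4,7 } -> 53/8
v(BBBBBBBRBRR) = { 0,1,2,3,4,5,6,13/2 | 53/8,27/4,7 } -> 105/16
v(BBBBBBBRBRRR) = { 0,1,2,3,4,5,6,13/2 | 105/16,53/8,27/4,7 } -> 209/32
v(BBBBBBBRBRRRB) = { 0,1,2,3,4,5,6,13/2,209/32 | 105/16,53/8,27/4,7 } -> 419/64
v(BBBBBBBRBRRRBB) = { 0,1,2,3,4,5,6,13/2,209/32,419/64 | 105/16,53/8,27/4,7 } -> 839/128
v(BBBBBBBRBRRRBBR) = { 0,1,2,3,4,5,6,13/2,209/32,419/64 | 839/128,105/16,53/8,27/4,7 } -> 1677/256

1677/256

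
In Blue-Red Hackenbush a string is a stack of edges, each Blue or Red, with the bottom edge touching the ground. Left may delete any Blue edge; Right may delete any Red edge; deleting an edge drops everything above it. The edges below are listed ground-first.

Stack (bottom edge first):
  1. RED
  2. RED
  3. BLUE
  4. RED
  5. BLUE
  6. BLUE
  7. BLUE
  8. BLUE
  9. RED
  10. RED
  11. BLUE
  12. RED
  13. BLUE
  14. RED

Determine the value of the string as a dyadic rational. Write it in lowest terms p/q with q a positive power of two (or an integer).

-6251/4096

1 of 14 · R · max L −∞ · min R 0 => -1
2 of 14 · RR · max L −∞ · min R -1 => -2
3 of 14 · RRB · max L -2 · min R -1 => -3/2
4 of 14 · RRBR · max L -2 · min R -3/2 => -7/4
5 of 14 · RRBRB · max L -7/4 · min R -3/2 => -13/8
6 of 14 · RRBRBB · max L -13/8 · min R -3/2 => -25/16
7 of 14 · RRBRBBB · max L -25/16 · min R -3/2 => -49/32
8 of 14 · RRBRBBBB · max L -49/32 · min R -3/2 => -97/64
9 of 14 · RRBRBBBBR · max L -49/32 · min R -97/64 => -195/128
10 of 14 · RRBRBBBBRR · max L -49/32 · min R -195/128 => -391/256
11 of 14 · RRBRBBBBRRB · max L -391/256 · min R -195/128 => -781/512
12 of 14 · RRBRBBBBRRBR · max L -391/256 · min R -781/512 => -1563/1024
13 of 14 · RRBRBBBBRRBRB · max L -1563/1024 · min R -781/512 => -3125/2048
14 of 14 · RRBRBBBBRRBRBR · max L -1563/1024 · min R -3125/2048 => -6251/4096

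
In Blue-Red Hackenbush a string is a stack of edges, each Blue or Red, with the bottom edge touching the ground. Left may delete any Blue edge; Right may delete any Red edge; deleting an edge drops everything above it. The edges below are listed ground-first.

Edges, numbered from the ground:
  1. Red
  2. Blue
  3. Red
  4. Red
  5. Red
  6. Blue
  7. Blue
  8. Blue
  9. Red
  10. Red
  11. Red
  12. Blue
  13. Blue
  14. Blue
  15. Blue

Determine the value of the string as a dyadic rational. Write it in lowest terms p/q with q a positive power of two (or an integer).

-14561/16384

value(R) = { — | 0 } -> -1
value(RB) = { -1 | 0 } -> -1/2
value(RBR) = { -1 | -1/2,0 } -> -3/4
value(RBRR) = { -1 | -3/4,-1/2,0 } -> -7/8
value(RBRRR) = { -1 | -7/8,-3/4,-1/2,0 } -> -15/16
value(RBRRRB) = { -1,-15/16 | -7/8,-3/4,-1/2,0 } -> -29/32
value(RBRRRBB) = { -1,-15/16,-29/32 | -7/8,-3/4,-1/2,0 } -> -57/64
value(RBRRRBBB) = { -1,-15/16,-29/32,-57/64 | -7/8,-3/4,-1/2,0 } -> -113/128
value(RBRRRBBBR) = { -1,-15/16,-29/32,-57/64 | -113/128,-7/8,-3/4,-1/2,0 } -> -227/256
value(RBRRRBBBRR) = { -1,-15/16,-29/32,-57/64 | -227/256,-113/128,-7/8,-3/4,-1/2,0 } -> -455/512
value(RBRRRBBBRRR) = { -1,-15/16,-29/32,-57/64 | -455/512,-227/256,-113/128,-7/8,-3/4,-1/2,0 } -> -911/1024
value(RBRRRBBBRRRB) = { -1,-15/16,-29/32,-57/64,-911/1024 | -455/512,-227/256,-113/128,-7/8,-3/4,-1/2,0 } -> -1821/2048
value(RBRRRBBBRRRBB) = { -1,-15/16,-29/32,-57/64,-911/1024,-1821/2048 | -455/512,-227/256,-113/128,-7/8,-3/4,-1/2,0 } -> -3641/4096
value(RBRRRBBBRRRBBB) = { -1,-15/16,-29/32,-57/64,-911/1024,-1821/2048,-3641/4096 | -455/512,-227/256,-113/128,-7/8,-3/4,-1/2,0 } -> -7281/8192
value(RBRRRBBBRRRBBBB) = { -1,-15/16,-29/32,-57/64,-911/1024,-1821/2048,-3641/4096,-7281/8192 | -455/512,-227/256,-113/128,-7/8,-3/4,-1/2,0 } -> -14561/16384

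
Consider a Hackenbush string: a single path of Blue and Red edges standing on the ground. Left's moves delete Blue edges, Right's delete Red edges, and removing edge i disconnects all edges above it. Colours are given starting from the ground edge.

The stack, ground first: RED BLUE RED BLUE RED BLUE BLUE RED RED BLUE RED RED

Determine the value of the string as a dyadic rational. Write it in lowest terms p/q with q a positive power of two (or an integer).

Prefix values for RED BLUE RED BLUE RED BLUE BLUE RED RED BLUE RED RED via {L|R} + simplicity:
val(R) = { · | 0 } = -1
val(RB) = { -1 | 0 } = -1/2
val(RBR) = { -1 | -1/2 0 } = -3/4
val(RBRB) = { -1 -3/4 | -1/2 0 } = -5/8
val(RBRBR) = { -1 -3/4 | -5/8 -1/2 0 } = -11/16
val(RBRBRB) = { -1 -3/4 -11/16 | -5/8 -1/2 0 } = -21/32
val(RBRBRBB) = { -1 -3/4 -11/16 -21/32 | -5/8 -1/2 0 } = -41/64
val(RBRBRBBR) = { -1 -3/4 -11/16 -21/32 | -41/64 -5/8 -1/2 0 } = -83/128
val(RBRBRBBRR) = { -1 -3/4 -11/16 -21/32 | -83/128 -41/64 -5/8 -1/2 0 } = -167/256
val(RBRBRBBRRB) = { -1 -3/4 -11/16 -21/32 -167/256 | -83/128 -41/64 -5/8 -1/2 0 } = -333/512
val(RBRBRBBRRBR) = { -1 -3/4 -11/16 -21/32 -167/256 | -333/512 -83/128 -41/64 -5/8 -1/2 0 } = -667/1024
val(RBRBRBBRRBRR) = { -1 -3/4 -11/16 -21/32 -167/256 | -667/1024 -333/512 -83/128 -41/64 -5/8 -1/2 0 } = -1335/2048

-1335/2048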